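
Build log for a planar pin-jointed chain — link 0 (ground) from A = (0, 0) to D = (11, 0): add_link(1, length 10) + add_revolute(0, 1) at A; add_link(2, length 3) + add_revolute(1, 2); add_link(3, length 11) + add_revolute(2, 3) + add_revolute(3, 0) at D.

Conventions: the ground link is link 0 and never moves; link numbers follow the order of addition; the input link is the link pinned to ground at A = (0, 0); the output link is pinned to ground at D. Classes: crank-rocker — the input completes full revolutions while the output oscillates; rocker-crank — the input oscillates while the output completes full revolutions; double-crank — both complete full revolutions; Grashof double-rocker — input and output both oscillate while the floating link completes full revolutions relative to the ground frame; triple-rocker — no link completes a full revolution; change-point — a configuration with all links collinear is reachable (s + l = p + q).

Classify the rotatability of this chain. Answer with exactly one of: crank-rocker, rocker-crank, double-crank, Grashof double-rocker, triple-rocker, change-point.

lengths: ground=11, input=10, coupler=3, output=11
sorted: s=3 (shortest), l=11 (longest), p+q=21
s + l = 14 vs p + q = 21
s + l < p + q (Grashof) with shortest = coupler link → Grashof double-rocker

Grashof double-rocker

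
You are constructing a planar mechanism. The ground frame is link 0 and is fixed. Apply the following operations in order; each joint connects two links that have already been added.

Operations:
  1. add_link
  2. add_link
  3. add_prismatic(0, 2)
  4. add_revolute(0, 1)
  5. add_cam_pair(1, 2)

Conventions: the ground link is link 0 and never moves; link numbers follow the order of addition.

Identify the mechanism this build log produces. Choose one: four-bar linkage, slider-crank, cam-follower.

links: 3 (incl. ground); joints: 1 revolute, 1 prismatic, 1 higher (cam) pair, forming one closed loop
3 links, revolute + prismatic + higher pair in one loop → cam-follower

cam-follower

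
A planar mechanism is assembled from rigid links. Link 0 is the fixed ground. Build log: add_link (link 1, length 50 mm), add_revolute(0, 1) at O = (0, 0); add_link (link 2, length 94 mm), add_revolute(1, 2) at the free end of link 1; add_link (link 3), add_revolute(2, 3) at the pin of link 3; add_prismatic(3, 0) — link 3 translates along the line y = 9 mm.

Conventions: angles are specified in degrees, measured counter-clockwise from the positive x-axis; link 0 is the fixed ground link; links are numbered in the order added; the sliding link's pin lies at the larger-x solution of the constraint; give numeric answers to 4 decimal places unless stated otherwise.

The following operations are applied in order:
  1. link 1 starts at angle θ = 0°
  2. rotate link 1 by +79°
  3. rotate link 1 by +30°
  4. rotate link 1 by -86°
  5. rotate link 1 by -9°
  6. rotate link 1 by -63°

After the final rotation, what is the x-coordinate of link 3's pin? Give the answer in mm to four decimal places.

geometry: r = 50 mm, L = 94 mm, e = 9 mm; θ starts at 0°
rotate link 1 by +79°: θ ← 0° +79° = 79°
rotate link 1 by +30°: θ ← 79° +30° = 109°
rotate link 1 by -86°: θ ← 109° -86° = 23°
rotate link 1 by -9°: θ ← 23° -9° = 14°
rotate link 1 by -63°: θ ← 14° -63° = -49°
crank pin P = (r cos θ, r sin θ) = (32.802951, -37.735479)
h = r sin θ − e = -37.735479 − 9 = -46.735479
x = r cos θ + √(L² − h²) = 32.802951 + 81.558537 = 114.361489

114.3615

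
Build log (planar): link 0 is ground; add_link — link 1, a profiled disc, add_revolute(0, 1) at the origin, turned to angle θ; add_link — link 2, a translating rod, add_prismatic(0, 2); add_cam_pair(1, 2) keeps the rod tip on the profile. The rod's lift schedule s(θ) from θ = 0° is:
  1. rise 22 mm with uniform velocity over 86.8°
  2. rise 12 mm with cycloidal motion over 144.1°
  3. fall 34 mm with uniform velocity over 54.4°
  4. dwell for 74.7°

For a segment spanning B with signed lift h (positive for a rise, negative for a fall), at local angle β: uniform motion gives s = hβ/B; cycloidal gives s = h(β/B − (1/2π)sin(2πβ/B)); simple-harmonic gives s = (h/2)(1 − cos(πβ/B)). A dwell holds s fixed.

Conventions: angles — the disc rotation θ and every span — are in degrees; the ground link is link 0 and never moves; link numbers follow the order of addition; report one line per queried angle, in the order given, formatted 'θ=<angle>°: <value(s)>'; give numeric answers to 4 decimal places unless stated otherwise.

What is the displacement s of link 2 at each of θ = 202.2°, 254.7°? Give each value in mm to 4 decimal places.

seg 1 [0°–86.8°] uniform, h=22: full span → s += 22 → s = 22.0000
seg 2 [86.8°–230.9°] cycloidal, h=12: θ=202.2° here. β=115.4, B=144.1. 12·(0.8008 − sin(2π·0.8008)/(2π)) = 11.4233 → s = 33.4233
seg 2 [86.8°–230.9°] cycloidal, h=12: full span → s += 12 → s = 34.0000
seg 3 [230.9°–285.3°] uniform, h=-34: θ=254.7° here. β=23.8, B=54.4. -34·23.8/54.4 = -14.8750 → s = 19.1250

θ=202.2°: 33.4233
θ=254.7°: 19.1250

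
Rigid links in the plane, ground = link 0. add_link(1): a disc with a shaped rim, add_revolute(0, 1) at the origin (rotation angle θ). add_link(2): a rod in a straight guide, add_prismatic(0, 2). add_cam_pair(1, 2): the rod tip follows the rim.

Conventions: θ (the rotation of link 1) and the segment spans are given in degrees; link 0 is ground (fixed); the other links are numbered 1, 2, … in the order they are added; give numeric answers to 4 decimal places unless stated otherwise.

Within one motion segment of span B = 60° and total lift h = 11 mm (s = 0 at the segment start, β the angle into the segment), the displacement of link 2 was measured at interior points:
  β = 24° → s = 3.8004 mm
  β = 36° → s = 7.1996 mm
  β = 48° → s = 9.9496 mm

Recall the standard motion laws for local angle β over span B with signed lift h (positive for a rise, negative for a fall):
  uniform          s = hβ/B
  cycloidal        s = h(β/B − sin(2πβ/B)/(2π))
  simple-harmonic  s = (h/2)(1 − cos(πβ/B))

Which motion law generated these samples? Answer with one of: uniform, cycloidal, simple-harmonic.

candidates at β/B = r: uniform s = h·r (linear in β); cycloidal s = h·(r − sin(2πr)/(2π)); simple-harmonic s = (h/2)(1 − cos(πr))
β=24°: printed 3.8004 | uniform 4.4000, cycloidal 3.3710, simple-harmonic 3.8004
β=36°: printed 7.1996 | uniform 6.6000, cycloidal 7.6290, simple-harmonic 7.1996
β=48°: printed 9.9496 | uniform 8.8000, cycloidal 10.4650, simple-harmonic 9.9496
only one law matches every sample → simple-harmonic

simple-harmonic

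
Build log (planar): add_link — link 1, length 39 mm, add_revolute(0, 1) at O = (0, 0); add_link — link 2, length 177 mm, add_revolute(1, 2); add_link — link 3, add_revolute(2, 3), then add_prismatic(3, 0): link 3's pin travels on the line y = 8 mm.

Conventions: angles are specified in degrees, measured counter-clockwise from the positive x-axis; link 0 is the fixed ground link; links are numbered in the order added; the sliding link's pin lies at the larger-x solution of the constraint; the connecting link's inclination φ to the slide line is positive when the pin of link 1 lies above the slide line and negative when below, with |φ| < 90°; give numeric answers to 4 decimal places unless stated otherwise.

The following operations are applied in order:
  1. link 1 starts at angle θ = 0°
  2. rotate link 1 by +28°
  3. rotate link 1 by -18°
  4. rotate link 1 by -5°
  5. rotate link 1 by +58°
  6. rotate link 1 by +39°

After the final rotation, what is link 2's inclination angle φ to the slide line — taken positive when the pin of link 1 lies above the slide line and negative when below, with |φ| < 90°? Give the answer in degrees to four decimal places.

geometry: r = 39 mm, L = 177 mm, e = 8 mm; θ starts at 0°
rotate link 1 by +28°: θ ← 0° +28° = 28°
rotate link 1 by -18°: θ ← 28° -18° = 10°
rotate link 1 by -5°: θ ← 10° -5° = 5°
rotate link 1 by +58°: θ ← 5° +58° = 63°
rotate link 1 by +39°: θ ← 63° +39° = 102°
h = r sin θ − e = 38.147756 − 8 = 30.147756
sin φ = h / L = 30.147756 / 177 = 0.17032631
φ = arcsin(0.17032631) = 9.806792°

9.8068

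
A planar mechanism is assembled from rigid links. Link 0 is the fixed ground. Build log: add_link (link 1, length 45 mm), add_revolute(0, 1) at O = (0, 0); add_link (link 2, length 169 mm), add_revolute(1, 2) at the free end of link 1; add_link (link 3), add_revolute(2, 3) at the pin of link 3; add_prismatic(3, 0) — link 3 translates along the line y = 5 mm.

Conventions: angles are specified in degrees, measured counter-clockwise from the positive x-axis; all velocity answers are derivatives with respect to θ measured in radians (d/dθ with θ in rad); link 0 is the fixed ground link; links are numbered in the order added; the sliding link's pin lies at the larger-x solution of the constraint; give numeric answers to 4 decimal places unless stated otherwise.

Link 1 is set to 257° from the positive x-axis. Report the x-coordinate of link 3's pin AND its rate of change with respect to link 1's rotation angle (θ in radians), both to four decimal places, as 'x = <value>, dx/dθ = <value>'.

geometry: r = 45 mm, L = 169 mm, e = 5 mm
crank pin P = (r cos θ, r sin θ) = (-10.122797, -43.846653)
h = r sin θ − e = -43.846653 − 5 = -48.846653
x = r cos θ + √(L² − h²) = -10.122797 + 161.786911 = 151.664113
dx/dθ = −r sin θ − h·r cos θ/√(L² − h²) (θ in radians; h = -48.846653) = 40.790381

x = 151.6641, dx/dθ = 40.7904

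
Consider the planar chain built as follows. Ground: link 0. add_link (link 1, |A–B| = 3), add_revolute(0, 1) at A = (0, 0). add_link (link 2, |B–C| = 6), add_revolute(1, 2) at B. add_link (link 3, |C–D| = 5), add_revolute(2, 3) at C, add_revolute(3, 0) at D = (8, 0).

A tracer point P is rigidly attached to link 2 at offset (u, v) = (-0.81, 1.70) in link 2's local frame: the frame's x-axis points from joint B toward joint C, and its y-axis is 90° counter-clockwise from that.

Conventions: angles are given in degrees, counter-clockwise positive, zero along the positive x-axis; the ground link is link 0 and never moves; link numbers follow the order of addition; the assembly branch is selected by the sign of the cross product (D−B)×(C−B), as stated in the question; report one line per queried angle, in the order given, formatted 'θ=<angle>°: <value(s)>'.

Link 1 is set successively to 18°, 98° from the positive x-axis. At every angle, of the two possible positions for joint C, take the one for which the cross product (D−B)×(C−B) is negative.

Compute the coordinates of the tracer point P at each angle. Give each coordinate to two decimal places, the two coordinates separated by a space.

A=(0,0), D=(8.00,0)
θ=18°: B = A + 3.00·(cos18°, sin18°) = (2.8532, 0.9271)
θ=18°: |BD| = 5.2297
θ=18°: circle(B,6.00) ∩ circle(D,5.00): a=3.6665, h=4.7494
θ=18°:   candidates: C₊=(7.3035,4.9513) cross=24.838; C₋=(5.6197,-4.3971) cross=-24.838
θ=18°:   branch - wants cross < 0 → take C=(5.6197,-4.3971) (cross=-24.838)
θ=18°: ex = (C−B)/|BC| = (0.4611,-0.8874); ey = (0.8874,0.4611)
θ=18°: P = B + -0.81·ex + 1.70·ey = (3.9882,2.4297)
θ=98°: B = A + 3.00·(cos98°, sin98°) = (-0.4175, 2.9708)
θ=98°: |BD| = 8.9264
θ=98°: circle(B,6.00) ∩ circle(D,5.00): a=5.0793, h=3.1938
θ=98°:   candidates: C₊=(5.4352,4.2921) cross=28.509; C₋=(3.3093,-1.7314) cross=-28.509
θ=98°:   branch - wants cross < 0 → take C=(3.3093,-1.7314) (cross=-28.509)
θ=98°: ex = (C−B)/|BC| = (0.6211,-0.7837); ey = (0.7837,0.6211)
θ=98°: P = B + -0.81·ex + 1.70·ey = (0.4116,4.6615)

θ=18°: 3.99 2.43
θ=98°: 0.41 4.66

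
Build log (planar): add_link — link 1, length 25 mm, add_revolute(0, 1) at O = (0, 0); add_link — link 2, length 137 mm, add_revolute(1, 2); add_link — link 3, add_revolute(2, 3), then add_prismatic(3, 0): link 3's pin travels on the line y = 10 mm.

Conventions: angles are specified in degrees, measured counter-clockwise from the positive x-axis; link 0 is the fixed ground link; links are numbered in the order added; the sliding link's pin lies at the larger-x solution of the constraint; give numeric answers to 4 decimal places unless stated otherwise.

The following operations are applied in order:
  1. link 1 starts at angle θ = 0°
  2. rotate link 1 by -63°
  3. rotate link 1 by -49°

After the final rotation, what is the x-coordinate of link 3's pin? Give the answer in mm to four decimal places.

geometry: r = 25 mm, L = 137 mm, e = 10 mm; θ starts at 0°
rotate link 1 by -63°: θ ← 0° -63° = -63°
rotate link 1 by -49°: θ ← -63° -49° = -112°
crank pin P = (r cos θ, r sin θ) = (-9.365165, -23.179596)
h = r sin θ − e = -23.179596 − 10 = -33.179596
x = r cos θ + √(L² − h²) = -9.365165 + 132.921459 = 123.556295

123.5563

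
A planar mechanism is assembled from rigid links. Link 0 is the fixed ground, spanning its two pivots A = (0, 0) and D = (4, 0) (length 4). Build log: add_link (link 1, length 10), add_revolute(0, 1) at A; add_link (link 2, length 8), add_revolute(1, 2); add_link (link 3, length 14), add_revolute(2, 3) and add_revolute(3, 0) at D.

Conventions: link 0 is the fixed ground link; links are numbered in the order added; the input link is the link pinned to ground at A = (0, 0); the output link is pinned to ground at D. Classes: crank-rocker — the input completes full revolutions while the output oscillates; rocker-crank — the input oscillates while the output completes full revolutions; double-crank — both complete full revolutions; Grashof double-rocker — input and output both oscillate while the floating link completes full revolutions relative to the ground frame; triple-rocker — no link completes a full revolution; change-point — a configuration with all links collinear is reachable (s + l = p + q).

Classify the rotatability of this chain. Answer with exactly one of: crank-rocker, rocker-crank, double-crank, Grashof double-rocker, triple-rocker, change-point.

lengths: ground=4, input=10, coupler=8, output=14
sorted: s=4 (shortest), l=14 (longest), p+q=18
s + l = 18 vs p + q = 18
s + l = p + q → change-point (collinear configuration reachable)

change-point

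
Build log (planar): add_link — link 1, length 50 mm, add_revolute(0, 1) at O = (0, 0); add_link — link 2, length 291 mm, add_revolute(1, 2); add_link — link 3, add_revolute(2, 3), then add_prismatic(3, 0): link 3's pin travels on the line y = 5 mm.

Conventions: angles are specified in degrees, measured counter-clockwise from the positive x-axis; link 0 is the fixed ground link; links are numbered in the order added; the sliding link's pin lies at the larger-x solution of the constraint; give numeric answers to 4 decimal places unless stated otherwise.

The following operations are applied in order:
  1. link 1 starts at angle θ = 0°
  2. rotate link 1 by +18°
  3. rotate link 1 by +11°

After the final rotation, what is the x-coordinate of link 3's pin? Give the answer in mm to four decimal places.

geometry: r = 50 mm, L = 291 mm, e = 5 mm; θ starts at 0°
rotate link 1 by +18°: θ ← 0° +18° = 18°
rotate link 1 by +11°: θ ← 18° +11° = 29°
crank pin P = (r cos θ, r sin θ) = (43.730985, 24.240481)
h = r sin θ − e = 24.240481 − 5 = 19.240481
x = r cos θ + √(L² − h²) = 43.730985 + 290.363228 = 334.094213

334.0942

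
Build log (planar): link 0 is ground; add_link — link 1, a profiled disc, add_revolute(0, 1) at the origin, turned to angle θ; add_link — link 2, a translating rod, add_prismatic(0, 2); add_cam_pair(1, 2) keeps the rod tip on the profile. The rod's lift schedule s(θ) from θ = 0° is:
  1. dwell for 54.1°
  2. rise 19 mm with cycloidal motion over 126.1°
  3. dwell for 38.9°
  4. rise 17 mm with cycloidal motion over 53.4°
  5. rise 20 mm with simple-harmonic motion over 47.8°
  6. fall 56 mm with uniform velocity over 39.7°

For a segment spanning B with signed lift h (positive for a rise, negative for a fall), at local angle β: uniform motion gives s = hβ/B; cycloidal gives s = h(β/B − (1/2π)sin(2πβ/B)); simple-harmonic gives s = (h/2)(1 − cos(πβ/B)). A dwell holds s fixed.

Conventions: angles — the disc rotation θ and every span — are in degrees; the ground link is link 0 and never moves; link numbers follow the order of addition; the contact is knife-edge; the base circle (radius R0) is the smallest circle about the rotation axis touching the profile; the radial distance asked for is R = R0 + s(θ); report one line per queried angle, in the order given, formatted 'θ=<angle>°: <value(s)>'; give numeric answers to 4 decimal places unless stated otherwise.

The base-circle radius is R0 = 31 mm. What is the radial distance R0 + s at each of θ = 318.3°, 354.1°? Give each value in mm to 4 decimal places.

seg 1 [0°–54.1°] dwell: s stays 0.0000
seg 2 [54.1°–180.2°] cycloidal, h=19: full span → s += 19 → s = 19.0000
seg 3 [180.2°–219.1°] dwell: s stays 19.0000
seg 4 [219.1°–272.5°] cycloidal, h=17: full span → s += 17 → s = 36.0000
seg 5 [272.5°–320.3°] simple-harmonic, h=20: θ=318.3° here. β=45.8, B=47.8. 20/2·(1 − cos(π·0.9582)) = 19.9137 → s = 55.9137
seg 5 [272.5°–320.3°] simple-harmonic, h=20: full span → s += 20 → s = 56.0000
seg 6 [320.3°–360°] uniform, h=-56: θ=354.1° here. β=33.8, B=39.7. -56·33.8/39.7 = -47.6776 → s = 8.3224
θ=318.3°: R = R0 + s = 31 + 55.9137 = 86.9137
θ=354.1°: R = R0 + s = 31 + 8.3224 = 39.3224

θ=318.3°: 86.9137
θ=354.1°: 39.3224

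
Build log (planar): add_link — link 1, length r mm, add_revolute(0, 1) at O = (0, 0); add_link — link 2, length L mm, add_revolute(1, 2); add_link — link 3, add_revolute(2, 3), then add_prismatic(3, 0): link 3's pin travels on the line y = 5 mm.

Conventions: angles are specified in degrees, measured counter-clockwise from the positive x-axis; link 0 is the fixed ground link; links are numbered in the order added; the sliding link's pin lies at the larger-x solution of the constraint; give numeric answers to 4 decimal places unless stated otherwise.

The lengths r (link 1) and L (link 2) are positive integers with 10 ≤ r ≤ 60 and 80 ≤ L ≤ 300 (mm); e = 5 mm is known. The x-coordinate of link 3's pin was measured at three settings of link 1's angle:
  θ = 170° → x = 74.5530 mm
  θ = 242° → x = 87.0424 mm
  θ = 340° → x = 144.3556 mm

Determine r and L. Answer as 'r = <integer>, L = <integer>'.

constraint per measurement: (x − r cos θ)² + (r sin θ − e)² = L²
subtracting the θ₁ and θ₂ equations cancels the r² and L² terms:
r = (x₁² − x₂²) / (2[(x₁cos θ₁ + e sin θ₁) − (x₂cos θ₂ + e sin θ₂)]) = 36.9999 → r = 37
L² = (x₁ − r cos θ₁)² + (r sin θ₁ − e)² = 12321.0075 → L = 111.0000 → L = 111
check at θ₃=340°: x = 144.3556 (printed 144.3556) ✓

r = 37, L = 111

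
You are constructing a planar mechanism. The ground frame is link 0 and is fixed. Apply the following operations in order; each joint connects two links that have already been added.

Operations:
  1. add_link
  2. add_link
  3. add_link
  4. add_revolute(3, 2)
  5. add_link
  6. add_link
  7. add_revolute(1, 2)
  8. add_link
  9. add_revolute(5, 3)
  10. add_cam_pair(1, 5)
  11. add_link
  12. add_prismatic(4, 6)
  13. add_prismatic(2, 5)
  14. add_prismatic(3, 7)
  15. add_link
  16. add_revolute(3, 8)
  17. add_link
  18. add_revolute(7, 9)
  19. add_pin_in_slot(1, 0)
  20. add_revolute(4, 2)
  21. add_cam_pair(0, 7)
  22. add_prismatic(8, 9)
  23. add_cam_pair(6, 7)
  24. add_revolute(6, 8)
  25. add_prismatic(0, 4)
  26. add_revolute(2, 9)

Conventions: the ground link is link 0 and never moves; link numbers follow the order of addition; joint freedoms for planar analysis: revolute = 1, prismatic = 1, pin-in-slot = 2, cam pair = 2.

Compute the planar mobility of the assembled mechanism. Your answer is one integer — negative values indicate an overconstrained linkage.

link 0 = ground. State L|J1|J2 = 1|0|0
+link1  2|0|0
+link2  3|0|0
+link3  4|0|0
R(3,2) f=1→J1  4|1|0
+link4  5|1|0
+link5  6|1|0
R(1,2) f=1→J1  6|2|0
+link6  7|2|0
R(5,3) f=1→J1  7|3|0
C(1,5) f=2→J2  7|3|1
+link7  8|3|1
P(4,6) f=1→J1  8|4|1
P(2,5) f=1→J1  8|5|1
P(3,7) f=1→J1  8|6|1
+link8  9|6|1
R(3,8) f=1→J1  9|7|1
+link9  10|7|1
R(7,9) f=1→J1  10|8|1
PS(1,0) f=2→J2  10|8|2
R(4,2) f=1→J1  10|9|2
C(0,7) f=2→J2  10|9|3
P(8,9) f=1→J1  10|10|3
C(6,7) f=2→J2  10|10|4
R(6,8) f=1→J1  10|11|4
P(0,4) f=1→J1  10|12|4
R(2,9) f=1→J1  10|13|4
M = 3(10−1)−2·13−4 = 27−26−4 = -3

M = -3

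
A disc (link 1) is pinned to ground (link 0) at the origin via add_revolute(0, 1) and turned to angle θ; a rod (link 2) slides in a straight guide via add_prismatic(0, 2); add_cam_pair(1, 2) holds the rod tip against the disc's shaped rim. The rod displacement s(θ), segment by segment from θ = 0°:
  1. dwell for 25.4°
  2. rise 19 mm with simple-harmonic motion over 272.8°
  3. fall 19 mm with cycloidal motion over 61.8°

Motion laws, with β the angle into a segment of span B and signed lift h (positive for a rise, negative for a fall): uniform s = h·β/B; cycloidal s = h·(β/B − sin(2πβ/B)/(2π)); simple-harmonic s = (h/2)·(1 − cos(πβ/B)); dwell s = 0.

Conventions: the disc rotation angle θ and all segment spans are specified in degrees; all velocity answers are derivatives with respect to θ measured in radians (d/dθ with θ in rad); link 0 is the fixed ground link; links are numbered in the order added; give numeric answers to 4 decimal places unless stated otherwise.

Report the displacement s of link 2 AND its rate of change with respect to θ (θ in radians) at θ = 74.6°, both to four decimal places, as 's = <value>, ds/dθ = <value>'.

segment 1 (0° to 25.4°, dwell): s unchanged at 0.0000
θ = 74.6° falls in segment 2 (25.4° to 298.2°, simple-harmonic, h = 19): β = 74.6 − 25.4 = 49.2°, B = 272.8°; Δs = 19/2·(1 − cos(π·0.1804)) = 1.4845; s = 0.0000 + 1.4845 = 1.4845
velocity in seg [25.4°–298.2°] (simple-harmonic), θ in radians: β = 49.2° = 0.8587 rad, B = 272.8° = 4.7613 rad; ds/dθ = (πh/(2B)) sin(πβ/B) = (π·19/(2·4.7613)) sin(π·0.1804) = 3.364587 mm/rad

s = 1.4845, ds/dθ = 3.3646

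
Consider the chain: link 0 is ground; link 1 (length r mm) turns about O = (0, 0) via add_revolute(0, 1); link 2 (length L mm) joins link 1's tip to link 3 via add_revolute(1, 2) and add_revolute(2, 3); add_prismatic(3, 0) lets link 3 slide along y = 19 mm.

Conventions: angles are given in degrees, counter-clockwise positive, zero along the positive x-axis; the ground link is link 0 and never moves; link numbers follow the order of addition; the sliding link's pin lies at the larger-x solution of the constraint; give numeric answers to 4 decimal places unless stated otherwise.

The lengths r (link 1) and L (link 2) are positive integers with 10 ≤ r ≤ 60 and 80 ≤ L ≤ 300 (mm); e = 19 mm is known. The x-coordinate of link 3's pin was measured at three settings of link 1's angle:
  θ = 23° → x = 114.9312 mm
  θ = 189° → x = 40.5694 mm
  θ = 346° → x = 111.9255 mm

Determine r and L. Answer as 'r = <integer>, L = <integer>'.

constraint per measurement: (x − r cos θ)² + (r sin θ − e)² = L²
subtracting the θ₁ and θ₂ equations cancels the r² and L² terms:
r = (x₁² − x₂²) / (2[(x₁cos θ₁ + e sin θ₁) − (x₂cos θ₂ + e sin θ₂)]) = 37.0000 → r = 37
L² = (x₁ − r cos θ₁)² + (r sin θ₁ − e)² = 6561.0029 → L = 81.0000 → L = 81
check at θ₃=346°: x = 111.9255 (printed 111.9255) ✓

r = 37, L = 81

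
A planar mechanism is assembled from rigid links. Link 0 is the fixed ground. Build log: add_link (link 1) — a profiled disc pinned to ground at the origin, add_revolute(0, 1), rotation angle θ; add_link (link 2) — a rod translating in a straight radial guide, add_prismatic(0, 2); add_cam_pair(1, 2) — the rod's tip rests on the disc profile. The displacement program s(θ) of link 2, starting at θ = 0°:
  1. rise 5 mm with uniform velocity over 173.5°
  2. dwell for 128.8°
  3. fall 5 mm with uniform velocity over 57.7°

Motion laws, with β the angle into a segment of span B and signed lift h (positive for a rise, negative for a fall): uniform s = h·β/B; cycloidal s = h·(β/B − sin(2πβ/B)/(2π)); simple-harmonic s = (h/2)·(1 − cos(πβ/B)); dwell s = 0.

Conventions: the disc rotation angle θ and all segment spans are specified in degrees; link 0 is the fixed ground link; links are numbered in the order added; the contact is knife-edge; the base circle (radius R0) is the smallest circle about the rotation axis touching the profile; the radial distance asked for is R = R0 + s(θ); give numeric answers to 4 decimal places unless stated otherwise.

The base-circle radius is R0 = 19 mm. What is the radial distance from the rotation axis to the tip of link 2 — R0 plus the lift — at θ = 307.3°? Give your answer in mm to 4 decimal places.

seg 1 [0°–173.5°] uniform, h=5: full span → s += 5 → s = 5.0000
seg 2 [173.5°–302.3°] dwell: s stays 5.0000
seg 3 [302.3°–360°] uniform, h=-5: θ=307.3° here. β=5, B=57.7. -5·5/57.7 = -0.4333 → s = 4.5667
R = R0 + s = 19 + 4.5667 = 23.5667

23.5667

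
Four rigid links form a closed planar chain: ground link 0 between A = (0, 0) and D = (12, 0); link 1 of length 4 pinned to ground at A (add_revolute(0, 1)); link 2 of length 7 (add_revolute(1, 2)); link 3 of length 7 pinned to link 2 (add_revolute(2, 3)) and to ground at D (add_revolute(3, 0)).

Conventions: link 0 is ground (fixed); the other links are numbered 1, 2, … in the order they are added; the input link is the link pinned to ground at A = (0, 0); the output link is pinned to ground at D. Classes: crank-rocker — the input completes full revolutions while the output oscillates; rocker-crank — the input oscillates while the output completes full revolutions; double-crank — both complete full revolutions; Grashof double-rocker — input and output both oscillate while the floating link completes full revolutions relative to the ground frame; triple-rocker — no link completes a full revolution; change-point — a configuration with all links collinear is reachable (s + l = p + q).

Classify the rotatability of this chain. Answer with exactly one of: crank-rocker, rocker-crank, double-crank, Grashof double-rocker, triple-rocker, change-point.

lengths: ground=12, input=4, coupler=7, output=7
sorted: s=4 (shortest), l=12 (longest), p+q=14
s + l = 16 vs p + q = 14
s + l > p + q → non-Grashof → no link fully rotates → triple-rocker

triple-rocker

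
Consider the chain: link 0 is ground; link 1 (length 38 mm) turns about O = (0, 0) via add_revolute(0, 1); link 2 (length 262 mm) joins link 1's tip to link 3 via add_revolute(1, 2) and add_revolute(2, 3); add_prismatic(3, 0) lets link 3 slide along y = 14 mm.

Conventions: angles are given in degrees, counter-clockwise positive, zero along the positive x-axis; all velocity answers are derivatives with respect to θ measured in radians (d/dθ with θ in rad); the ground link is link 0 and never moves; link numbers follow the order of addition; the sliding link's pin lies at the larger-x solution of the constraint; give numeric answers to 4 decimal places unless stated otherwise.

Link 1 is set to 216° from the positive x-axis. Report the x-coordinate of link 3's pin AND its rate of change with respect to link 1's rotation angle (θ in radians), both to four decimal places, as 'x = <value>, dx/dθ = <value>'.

geometry: r = 38 mm, L = 262 mm, e = 14 mm
crank pin P = (r cos θ, r sin θ) = (-30.742646, -22.335840)
h = r sin θ − e = -22.335840 − 14 = -36.335840
x = r cos θ + √(L² − h²) = -30.742646 + 259.468123 = 228.725477
dx/dθ = −r sin θ − h·r cos θ/√(L² − h²) (θ in radians; h = -36.335840) = 18.030649

x = 228.7255, dx/dθ = 18.0306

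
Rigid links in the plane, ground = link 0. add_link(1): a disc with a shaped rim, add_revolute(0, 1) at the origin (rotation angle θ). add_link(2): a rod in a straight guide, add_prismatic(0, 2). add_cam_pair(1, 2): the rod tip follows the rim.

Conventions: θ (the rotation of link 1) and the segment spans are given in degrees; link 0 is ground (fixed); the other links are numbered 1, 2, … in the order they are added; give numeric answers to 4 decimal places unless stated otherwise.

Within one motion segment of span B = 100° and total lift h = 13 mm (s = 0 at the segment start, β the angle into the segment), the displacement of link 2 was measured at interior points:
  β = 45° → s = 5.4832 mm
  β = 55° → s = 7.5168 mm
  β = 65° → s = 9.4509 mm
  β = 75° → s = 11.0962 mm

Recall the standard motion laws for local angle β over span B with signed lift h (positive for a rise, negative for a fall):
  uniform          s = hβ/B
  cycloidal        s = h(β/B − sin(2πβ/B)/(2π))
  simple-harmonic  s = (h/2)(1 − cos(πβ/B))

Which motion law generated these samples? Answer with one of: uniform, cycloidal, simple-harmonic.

candidates at β/B = r: uniform s = h·r (linear in β); cycloidal s = h·(r − sin(2πr)/(2π)); simple-harmonic s = (h/2)(1 − cos(πr))
β=45°: printed 5.4832 | uniform 5.8500, cycloidal 5.2106, simple-harmonic 5.4832
β=55°: printed 7.5168 | uniform 7.1500, cycloidal 7.7894, simple-harmonic 7.5168
β=65°: printed 9.4509 | uniform 8.4500, cycloidal 10.1239, simple-harmonic 9.4509
β=75°: printed 11.0962 | uniform 9.7500, cycloidal 11.8190, simple-harmonic 11.0962
only one law matches every sample → simple-harmonic

simple-harmonic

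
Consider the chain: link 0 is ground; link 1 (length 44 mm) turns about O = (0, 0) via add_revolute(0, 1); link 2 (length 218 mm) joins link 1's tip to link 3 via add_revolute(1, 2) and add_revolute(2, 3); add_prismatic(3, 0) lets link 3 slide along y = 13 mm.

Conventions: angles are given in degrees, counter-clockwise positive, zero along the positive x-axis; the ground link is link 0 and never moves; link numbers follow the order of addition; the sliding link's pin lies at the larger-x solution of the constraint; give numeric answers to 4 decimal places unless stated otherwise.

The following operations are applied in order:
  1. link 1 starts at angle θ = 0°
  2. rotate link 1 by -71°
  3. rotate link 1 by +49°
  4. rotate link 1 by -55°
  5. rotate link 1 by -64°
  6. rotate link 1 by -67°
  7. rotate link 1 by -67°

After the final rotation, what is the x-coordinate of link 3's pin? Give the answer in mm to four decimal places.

geometry: r = 44 mm, L = 218 mm, e = 13 mm; θ starts at 0°
rotate link 1 by -71°: θ ← 0° -71° = -71°
rotate link 1 by +49°: θ ← -71° +49° = -22°
rotate link 1 by -55°: θ ← -22° -55° = -77°
rotate link 1 by -64°: θ ← -77° -64° = -141°
rotate link 1 by -67°: θ ← -141° -67° = -208°
rotate link 1 by -67°: θ ← -208° -67° = -275°
crank pin P = (r cos θ, r sin θ) = (3.834853, 43.832567)
h = r sin θ − e = 43.832567 − 13 = 30.832567
x = r cos θ + √(L² − h²) = 3.834853 + 215.808602 = 219.643455

219.6435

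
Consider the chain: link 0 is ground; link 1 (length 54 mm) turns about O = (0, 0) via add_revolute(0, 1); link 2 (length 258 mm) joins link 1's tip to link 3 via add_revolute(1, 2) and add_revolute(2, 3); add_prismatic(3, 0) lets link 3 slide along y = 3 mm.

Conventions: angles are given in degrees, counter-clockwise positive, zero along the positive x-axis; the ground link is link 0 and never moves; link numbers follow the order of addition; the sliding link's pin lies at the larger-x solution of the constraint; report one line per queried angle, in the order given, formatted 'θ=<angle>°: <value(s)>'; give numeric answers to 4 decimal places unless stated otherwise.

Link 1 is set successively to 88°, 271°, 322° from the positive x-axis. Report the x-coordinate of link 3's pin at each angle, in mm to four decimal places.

geometry: r = 54 mm, L = 258 mm, e = 3 mm
θ=88°: crank pin P = (r cos θ, r sin θ) = (1.884573, 53.967105)
θ=88°: h = r sin θ − e = 53.967105 − 3 = 50.967105
θ=88°: x = r cos θ + √(L² − h²) = 1.884573 + 252.915706 = 254.800279
θ=271°: crank pin P = (r cos θ, r sin θ) = (0.942430, -53.991776)
θ=271°: h = r sin θ − e = -53.991776 − 3 = -56.991776
θ=271°: x = r cos θ + √(L² − h²) = 0.942430 + 251.626583 = 252.569013
θ=322°: crank pin P = (r cos θ, r sin θ) = (42.552581, -33.245720)
θ=322°: h = r sin θ − e = -33.245720 − 3 = -36.245720
θ=322°: x = r cos θ + √(L² − h²) = 42.552581 + 255.441281 = 297.993861

θ=88°: 254.8003
θ=271°: 252.5690
θ=322°: 297.9939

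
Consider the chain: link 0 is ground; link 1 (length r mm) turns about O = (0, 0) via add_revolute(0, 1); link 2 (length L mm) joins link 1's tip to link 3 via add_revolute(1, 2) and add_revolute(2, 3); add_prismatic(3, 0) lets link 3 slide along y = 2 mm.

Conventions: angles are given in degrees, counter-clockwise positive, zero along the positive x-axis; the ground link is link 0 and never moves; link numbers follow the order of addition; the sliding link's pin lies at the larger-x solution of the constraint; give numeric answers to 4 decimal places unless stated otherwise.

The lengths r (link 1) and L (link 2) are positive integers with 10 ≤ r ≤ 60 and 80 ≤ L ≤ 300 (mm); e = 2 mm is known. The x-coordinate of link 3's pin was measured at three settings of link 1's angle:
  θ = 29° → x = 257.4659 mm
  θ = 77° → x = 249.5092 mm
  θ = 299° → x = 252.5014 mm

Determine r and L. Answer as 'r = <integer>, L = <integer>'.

constraint per measurement: (x − r cos θ)² + (r sin θ − e)² = L²
subtracting the θ₁ and θ₂ equations cancels the r² and L² terms:
r = (x₁² − x₂²) / (2[(x₁cos θ₁ + e sin θ₁) − (x₂cos θ₂ + e sin θ₂)]) = 11.9999 → r = 12
L² = (x₁ − r cos θ₁)² + (r sin θ₁ − e)² = 61008.9848 → L = 247.0000 → L = 247
check at θ₃=299°: x = 252.5014 (printed 252.5014) ✓

r = 12, L = 247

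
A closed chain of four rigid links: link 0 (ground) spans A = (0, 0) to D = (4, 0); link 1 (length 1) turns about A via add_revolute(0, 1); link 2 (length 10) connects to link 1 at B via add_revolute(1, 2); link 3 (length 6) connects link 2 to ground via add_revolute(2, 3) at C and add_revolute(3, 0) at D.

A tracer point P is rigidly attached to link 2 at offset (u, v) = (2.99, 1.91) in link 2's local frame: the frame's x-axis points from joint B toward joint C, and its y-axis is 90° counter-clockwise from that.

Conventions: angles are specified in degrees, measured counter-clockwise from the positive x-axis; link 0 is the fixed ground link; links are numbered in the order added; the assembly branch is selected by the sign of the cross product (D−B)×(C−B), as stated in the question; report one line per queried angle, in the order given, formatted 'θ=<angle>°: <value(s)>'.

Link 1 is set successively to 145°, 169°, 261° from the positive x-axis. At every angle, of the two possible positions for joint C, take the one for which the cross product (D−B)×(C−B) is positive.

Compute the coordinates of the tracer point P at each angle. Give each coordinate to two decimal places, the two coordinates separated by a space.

A=(0,0), D=(4.00,0)
θ=145°: B = A + 1.00·(cos145°, sin145°) = (-0.8192, 0.5736)
θ=145°: |BD| = 4.8532
θ=145°: circle(B,10.00) ∩ circle(D,6.00): a=9.0202, h=4.3169
θ=145°:   candidates: C₊=(8.6480,3.7942) cross=20.951; C₋=(7.6276,-4.7791) cross=-20.951
θ=145°:   branch + wants cross > 0 → take C=(8.6480,3.7942) (cross=20.951)
θ=145°: ex = (C−B)/|BC| = (0.9467,0.3221); ey = (-0.3221,0.9467)
θ=145°: P = B + 2.99·ex + 1.91·ey = (1.3964,3.3448)
θ=169°: B = A + 1.00·(cos169°, sin169°) = (-0.9816, 0.1908)
θ=169°: |BD| = 4.9853
θ=169°: circle(B,10.00) ∩ circle(D,6.00): a=8.9115, h=4.5370
θ=169°:   candidates: C₊=(8.0970,4.3834) cross=22.618; C₋=(7.7497,-4.6840) cross=-22.618
θ=169°:   branch + wants cross > 0 → take C=(8.0970,4.3834) (cross=22.618)
θ=169°: ex = (C−B)/|BC| = (0.9079,0.4193); ey = (-0.4193,0.9079)
θ=169°: P = B + 2.99·ex + 1.91·ey = (0.9321,3.1784)
θ=261°: B = A + 1.00·(cos261°, sin261°) = (-0.1564, -0.9877)
θ=261°: |BD| = 4.2722
θ=261°: circle(B,10.00) ∩ circle(D,6.00): a=9.6264, h=2.7078
θ=261°:   candidates: C₊=(8.5832,3.8723) cross=11.568; C₋=(9.8352,-1.3966) cross=-11.568
θ=261°:   branch + wants cross > 0 → take C=(8.5832,3.8723) (cross=11.568)
θ=261°: ex = (C−B)/|BC| = (0.8740,0.4860); ey = (-0.4860,0.8740)
θ=261°: P = B + 2.99·ex + 1.91·ey = (1.5285,2.1347)

θ=145°: 1.40 3.34
θ=169°: 0.93 3.18
θ=261°: 1.53 2.13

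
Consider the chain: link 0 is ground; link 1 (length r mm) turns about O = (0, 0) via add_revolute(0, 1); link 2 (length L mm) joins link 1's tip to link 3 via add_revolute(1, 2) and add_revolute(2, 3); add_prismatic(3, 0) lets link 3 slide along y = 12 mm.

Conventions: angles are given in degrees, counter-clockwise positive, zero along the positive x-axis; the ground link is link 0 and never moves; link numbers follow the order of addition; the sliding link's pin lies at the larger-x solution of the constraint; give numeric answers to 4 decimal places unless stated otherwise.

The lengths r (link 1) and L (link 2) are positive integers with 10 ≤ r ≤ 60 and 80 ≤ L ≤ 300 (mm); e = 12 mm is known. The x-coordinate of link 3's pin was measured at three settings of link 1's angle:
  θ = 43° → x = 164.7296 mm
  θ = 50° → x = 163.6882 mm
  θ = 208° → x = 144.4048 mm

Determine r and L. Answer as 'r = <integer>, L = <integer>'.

constraint per measurement: (x − r cos θ)² + (r sin θ − e)² = L²
subtracting the θ₁ and θ₂ equations cancels the r² and L² terms:
r = (x₁² − x₂²) / (2[(x₁cos θ₁ + e sin θ₁) − (x₂cos θ₂ + e sin θ₂)]) = 12.0002 → r = 12
L² = (x₁ − r cos θ₁)² + (r sin θ₁ − e)² = 24336.0111 → L = 156.0000 → L = 156
check at θ₃=208°: x = 144.4048 (printed 144.4048) ✓

r = 12, L = 156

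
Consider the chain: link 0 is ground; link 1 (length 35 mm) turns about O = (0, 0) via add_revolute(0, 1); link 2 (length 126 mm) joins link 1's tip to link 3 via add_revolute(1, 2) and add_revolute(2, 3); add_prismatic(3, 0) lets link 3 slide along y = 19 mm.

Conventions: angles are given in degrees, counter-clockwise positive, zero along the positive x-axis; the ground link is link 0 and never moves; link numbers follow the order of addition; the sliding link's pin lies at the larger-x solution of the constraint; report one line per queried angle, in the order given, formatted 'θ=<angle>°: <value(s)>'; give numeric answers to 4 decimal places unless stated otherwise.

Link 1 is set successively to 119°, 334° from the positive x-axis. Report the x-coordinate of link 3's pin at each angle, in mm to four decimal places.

geometry: r = 35 mm, L = 126 mm, e = 19 mm
θ=119°: crank pin P = (r cos θ, r sin θ) = (-16.968337, 30.611690)
θ=119°: h = r sin θ − e = 30.611690 − 19 = 11.611690
θ=119°: x = r cos θ + √(L² − h²) = -16.968337 + 125.463814 = 108.495477
θ=334°: crank pin P = (r cos θ, r sin θ) = (31.457792, -15.342990)
θ=334°: h = r sin θ − e = -15.342990 − 19 = -34.342990
θ=334°: x = r cos θ + √(L² − h²) = 31.457792 + 121.229365 = 152.687157

θ=119°: 108.4955
θ=334°: 152.6872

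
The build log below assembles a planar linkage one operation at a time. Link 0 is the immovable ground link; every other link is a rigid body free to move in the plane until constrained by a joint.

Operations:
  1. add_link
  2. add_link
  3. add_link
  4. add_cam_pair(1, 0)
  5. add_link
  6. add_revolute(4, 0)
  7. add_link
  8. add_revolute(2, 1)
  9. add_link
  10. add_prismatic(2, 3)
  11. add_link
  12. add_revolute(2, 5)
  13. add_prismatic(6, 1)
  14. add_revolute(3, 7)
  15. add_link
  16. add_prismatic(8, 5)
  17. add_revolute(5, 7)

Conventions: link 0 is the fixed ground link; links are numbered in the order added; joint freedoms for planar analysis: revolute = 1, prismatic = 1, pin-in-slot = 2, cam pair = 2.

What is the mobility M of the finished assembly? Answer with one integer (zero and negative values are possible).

link 0 = ground. State L|J1|J2 = 1|0|0
+link1  2|0|0
+link2  3|0|0
+link3  4|0|0
C(1,0) f=2→J2  4|0|1
+link4  5|0|1
R(4,0) f=1→J1  5|1|1
+link5  6|1|1
R(2,1) f=1→J1  6|2|1
+link6  7|2|1
P(2,3) f=1→J1  7|3|1
+link7  8|3|1
R(2,5) f=1→J1  8|4|1
P(6,1) f=1→J1  8|5|1
R(3,7) f=1→J1  8|6|1
+link8  9|6|1
P(8,5) f=1→J1  9|7|1
R(5,7) f=1→J1  9|8|1
M = 3(9−1)−2·8−1 = 24−16−1 = 7

M = 7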